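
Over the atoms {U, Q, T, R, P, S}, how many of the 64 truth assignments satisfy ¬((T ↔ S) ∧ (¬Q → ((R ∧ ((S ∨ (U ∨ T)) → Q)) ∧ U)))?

48

Initial set: {¬((T ↔ S) ∧ (¬Q → ((R ∧ ((S ∨ (U ∨ T)) → Q)) ∧ U)))}.
¬((T ↔ S) ∧ (¬Q → ((R ∧ ((S ∨ (U ∨ T)) → Q)) ∧ U))): β-rule — branch into ¬(T ↔ S)  //  ¬(¬Q → ((R ∧ ((S ∨ (U ∨ T)) → Q)) ∧ U)).
  branch 1 (add ¬(T ↔ S)):
    ¬(T ↔ S): β-rule — branch into T, ¬S  //  ¬T, S.
      branch 1.1 (add T, ¬S):
        ○ open, literals {S=false, T=true}.
      branch 1.2 (add ¬T, S):
        ○ open, literals {S=true, T=false}.
  branch 2 (add ¬(¬Q → ((R ∧ ((S ∨ (U ∨ T)) → Q)) ∧ U))):
    ¬(¬Q → ((R ∧ ((S ∨ (U ∨ T)) → Q)) ∧ U)): α-rule — add ¬Q, ¬((R ∧ ((S ∨ (U ∨ T)) → Q)) ∧ U).
    ¬((R ∧ ((S ∨ (U ∨ T)) → Q)) ∧ U): β-rule — branch into ¬(R ∧ ((S ∨ (U ∨ T)) → Q))  //  ¬U.
      branch 2.1 (add ¬(R ∧ ((S ∨ (U ∨ T)) → Q))):
        ¬(R ∧ ((S ∨ (U ∨ T)) → Q)): β-rule — branch into ¬R  //  ¬((S ∨ (U ∨ T)) → Q).
          branch 2.1.1 (add ¬R):
            ○ open, literals {Q=false, R=false}.
          branch 2.1.2 (add ¬((S ∨ (U ∨ T)) → Q)):
            ¬((S ∨ (U ∨ T)) → Q): α-rule — add (S ∨ (U ∨ T)), ¬Q.
            (S ∨ (U ∨ T)): β-rule — branch into S  //  (U ∨ T).
              branch 2.1.2.1 (add S):
                ○ open, literals {Q=false, S=true}.
              branch 2.1.2.2 (add (U ∨ T)):
                (U ∨ T): β-rule — branch into U  //  T.
                  branch 2.1.2.2.1 (add U):
                    ○ open, literals {Q=false, U=true}.
                  branch 2.1.2.2.2 (add T):
                    ○ open, literals {Q=false, T=true}.
      branch 2.2 (add ¬U):
        ○ open, literals {Q=false, U=false}.
0 branches closed, 7 open.
Each open branch fixes some atoms; the unmentioned ones are free. Counting distinct full assignments: branch {S=false, T=true} (U, Q, R, P) contributes 16 new; branch {S=true, T=false} (U, Q, R, P) contributes 16 new; branch {Q=false, R=false} (U, T, P, S) contributes 8 new; branch {Q=false, S=true} (U, T, R, P) contributes 4 new; branch {Q=false, U=true} (T, R, P, S) contributes 2 new; branch {Q=false, T=true} (U, R, P, S) contributes 0 new; branch {Q=false, U=false} (T, R, P, S) contributes 2 new. Total: 48.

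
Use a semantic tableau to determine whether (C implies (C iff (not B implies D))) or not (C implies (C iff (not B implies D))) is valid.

Valid

Assume the negation and expand:
Initial set: {not ((C implies (C iff (not B implies D))) or not (C implies (C iff (not B implies D))))}.
not ((C implies (C iff (not B implies D))) or not (C implies (C iff (not B implies D)))): α-rule — add not (C implies (C iff (not B implies D))), not not (C implies (C iff (not B implies D))).
not (C implies (C iff (not B implies D))): α-rule — add C, not (C iff (not B implies D)).
not not (C implies (C iff (not B implies D))): β-rule — branch into not C  //  (C iff (not B implies D)).
  branch 1 (add not C):
    × closes — contains both C and not C.
  branch 2 (add (C iff (not B implies D))):
    not (C iff (not B implies D)): β-rule — branch into C, not (not B implies D)  //  not C, (not B implies D).
      branch 2.1 (add C, not (not B implies D)):
        not (not B implies D): α-rule — add not B, not D.
        (C iff (not B implies D)): β-rule — branch into C, (not B implies D)  //  not C, not (not B implies D).
          branch 2.1.1 (add C, (not B implies D)):
            (not B implies D): β-rule — branch into not not B  //  D.
              branch 2.1.1.1 (add not not B):
                × closes — contains both B and not B.
              branch 2.1.1.2 (add D):
                × closes — contains both D and not D.
          branch 2.1.2 (add not C, not (not B implies D)):
            × closes — contains both C and not C.
      branch 2.2 (add not C, (not B implies D)):
        × closes — contains both C and not C.
All 5 branches close.
Every branch closed, so the negation is unsatisfiable and the formula is valid.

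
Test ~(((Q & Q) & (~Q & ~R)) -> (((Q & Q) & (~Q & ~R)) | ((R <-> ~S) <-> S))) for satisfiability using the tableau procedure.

Unsatisfiable

Initial set: {~(((Q & Q) & (~Q & ~R)) -> (((Q & Q) & (~Q & ~R)) | ((R <-> ~S) <-> S)))}.
~(((Q & Q) & (~Q & ~R)) -> (((Q & Q) & (~Q & ~R)) | ((R <-> ~S) <-> S))): α-rule — add ((Q & Q) & (~Q & ~R)), ~(((Q & Q) & (~Q & ~R)) | ((R <-> ~S) <-> S)).
((Q & Q) & (~Q & ~R)): α-rule — add (Q & Q), (~Q & ~R).
~(((Q & Q) & (~Q & ~R)) | ((R <-> ~S) <-> S)): α-rule — add ~((Q & Q) & (~Q & ~R)), ~((R <-> ~S) <-> S).
(Q & Q): α-rule — add Q, Q.
(~Q & ~R): α-rule — add ~Q, ~R.
× closes — contains both Q and ~Q.
All 1 branch closes.
Every branch closed; the formula is unsatisfiable.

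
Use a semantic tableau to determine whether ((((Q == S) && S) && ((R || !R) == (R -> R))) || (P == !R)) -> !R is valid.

Not valid

Assume the negation and expand:
Initial set: {F (((((Q == S) && S) && ((R || !R) == (R -> R))) || (P == !R)) -> !R)}.
F (((((Q == S) && S) && ((R || !R) == (R -> R))) || (P == !R)) -> !R): α-rule — add T ((((Q == S) && S) && ((R || !R) == (R -> R))) || (P == !R)), F !R.
T ((((Q == S) && S) && ((R || !R) == (R -> R))) || (P == !R)): β-rule — branch into T (((Q == S) && S) && ((R || !R) == (R -> R)))  //  T (P == !R).
  branch 1 (add T (((Q == S) && S) && ((R || !R) == (R -> R)))):
    T (((Q == S) && S) && ((R || !R) == (R -> R))): α-rule — add T ((Q == S) && S), T ((R || !R) == (R -> R)).
    T ((Q == S) && S): α-rule — add T (Q == S), T S.
    T ((R || !R) == (R -> R)): β-rule — branch into T (R || !R), T (R -> R)  //  F (R || !R), F (R -> R).
      branch 1.1 (add T (R || !R), T (R -> R)):
        T (Q == S): β-rule — branch into T Q, T S  //  F Q, F S.
          branch 1.1.1 (add T Q, T S):
            T (R || !R): β-rule — branch into T R  //  T !R.
              branch 1.1.1.1 (add T R):
                T (R -> R): β-rule — branch into F R  //  T R.
                  branch 1.1.1.1.1 (add F R):
                    × closes — contains both R and !R.
                  branch 1.1.1.1.2 (add T R):
                    ○ open, literals {Q=true, R=true, S=true}.
              branch 1.1.1.2 (add T !R):
                × closes — contains both R and !R.
          branch 1.1.2 (add F Q, F S):
            × closes — contains both S and !S.
      branch 1.2 (add F (R || !R), F (R -> R)):
        F (R || !R): α-rule — add F R, F !R.
        × closes — contains both R and !R.
  branch 2 (add T (P == !R)):
    T (P == !R): β-rule — branch into T P, T !R  //  F P, F !R.
      branch 2.1 (add T P, T !R):
        × closes — contains both R and !R.
      branch 2.2 (add F P, F !R):
        ○ open, literals {P=false, R=true}.
5 branches closed, 2 open.
An open branch gives a countermodel: Q=true, R=true, S=true (unmentioned atoms arbitrary); under it the original formula is false.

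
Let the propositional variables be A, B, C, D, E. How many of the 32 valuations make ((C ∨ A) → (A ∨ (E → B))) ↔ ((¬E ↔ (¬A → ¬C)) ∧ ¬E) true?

Initial set: {(((C ∨ A) → (A ∨ (E → B))) ↔ ((¬E ↔ (¬A → ¬C)) ∧ ¬E))}.
(((C ∨ A) → (A ∨ (E → B))) ↔ ((¬E ↔ (¬A → ¬C)) ∧ ¬E)): β-rule — branch into ((C ∨ A) → (A ∨ (E → B))), ((¬E ↔ (¬A → ¬C)) ∧ ¬E)  //  ¬((C ∨ A) → (A ∨ (E → B))), ¬((¬E ↔ (¬A → ¬C)) ∧ ¬E).
  branch 1 (add ((C ∨ A) → (A ∨ (E → B))), ((¬E ↔ (¬A → ¬C)) ∧ ¬E)):
    ((¬E ↔ (¬A → ¬C)) ∧ ¬E): α-rule — add (¬E ↔ (¬A → ¬C)), ¬E.
    ((C ∨ A) → (A ∨ (E → B))): β-rule — branch into ¬(C ∨ A)  //  (A ∨ (E → B)).
      branch 1.1 (add ¬(C ∨ A)):
        ¬(C ∨ A): α-rule — add ¬C, ¬A.
        (¬E ↔ (¬A → ¬C)): β-rule — branch into ¬E, (¬A → ¬C)  //  ¬¬E, ¬(¬A → ¬C).
          branch 1.1.1 (add ¬E, (¬A → ¬C)):
            (¬A → ¬C): β-rule — branch into ¬¬A  //  ¬C.
              branch 1.1.1.1 (add ¬¬A):
                × closes — contains both A and ¬A.
              branch 1.1.1.2 (add ¬C):
                ○ open, literals {A=F, C=F, E=F}.
          branch 1.1.2 (add ¬¬E, ¬(¬A → ¬C)):
            × closes — contains both E and ¬E.
      branch 1.2 (add (A ∨ (E → B))):
        (¬E ↔ (¬A → ¬C)): β-rule — branch into ¬E, (¬A → ¬C)  //  ¬¬E, ¬(¬A → ¬C).
          branch 1.2.1 (add ¬E, (¬A → ¬C)):
            (A ∨ (E → B)): β-rule — branch into A  //  (E → B).
              branch 1.2.1.1 (add A):
                (¬A → ¬C): β-rule — branch into ¬¬A  //  ¬C.
                  branch 1.2.1.1.1 (add ¬¬A):
                    ○ open, literals {A=T, E=F}.
                  branch 1.2.1.1.2 (add ¬C):
                    ○ open, literals {A=T, C=F, E=F}.
              branch 1.2.1.2 (add (E → B)):
                (¬A → ¬C): β-rule — branch into ¬¬A  //  ¬C.
                  branch 1.2.1.2.1 (add ¬¬A):
                    (E → B): β-rule — branch into ¬E  //  B.
                      branch 1.2.1.2.1.1 (add ¬E):
                        ○ open, literals {A=T, E=F}.
                      branch 1.2.1.2.1.2 (add B):
                        ○ open, literals {A=T, B=T, E=F}.
                  branch 1.2.1.2.2 (add ¬C):
                    (E → B): β-rule — branch into ¬E  //  B.
                      branch 1.2.1.2.2.1 (add ¬E):
                        ○ open, literals {C=F, E=F}.
                      branch 1.2.1.2.2.2 (add B):
                        ○ open, literals {B=T, C=F, E=F}.
          branch 1.2.2 (add ¬¬E, ¬(¬A → ¬C)):
            × closes — contains both E and ¬E.
  branch 2 (add ¬((C ∨ A) → (A ∨ (E → B))), ¬((¬E ↔ (¬A → ¬C)) ∧ ¬E)):
    ¬((C ∨ A) → (A ∨ (E → B))): α-rule — add (C ∨ A), ¬(A ∨ (E → B)).
    ¬(A ∨ (E → B)): α-rule — add ¬A, ¬(E → B).
    ¬(E → B): α-rule — add E, ¬B.
    ¬((¬E ↔ (¬A → ¬C)) ∧ ¬E): β-rule — branch into ¬(¬E ↔ (¬A → ¬C))  //  ¬¬E.
      branch 2.1 (add ¬(¬E ↔ (¬A → ¬C))):
        (C ∨ A): β-rule — branch into C  //  A.
          branch 2.1.1 (add C):
            ¬(¬E ↔ (¬A → ¬C)): β-rule — branch into ¬E, ¬(¬A → ¬C)  //  ¬¬E, (¬A → ¬C).
              branch 2.1.1.1 (add ¬E, ¬(¬A → ¬C)):
                × closes — contains both E and ¬E.
              branch 2.1.1.2 (add ¬¬E, (¬A → ¬C)):
                (¬A → ¬C): β-rule — branch into ¬¬A  //  ¬C.
                  branch 2.1.1.2.1 (add ¬¬A):
                    × closes — contains both A and ¬A.
                  branch 2.1.1.2.2 (add ¬C):
                    × closes — contains both C and ¬C.
          branch 2.1.2 (add A):
            × closes — contains both A and ¬A.
      branch 2.2 (add ¬¬E):
        (C ∨ A): β-rule — branch into C  //  A.
          branch 2.2.1 (add C):
            ○ open, literals {A=F, B=F, C=T, E=T}.
          branch 2.2.2 (add A):
            × closes — contains both A and ¬A.
8 branches closed, 8 open.
Each open branch fixes some atoms; the unmentioned ones are free. Counting distinct full assignments: branch {A=F, C=F, E=F} (B, D) contributes 4 new; branch {A=T, E=F} (B, C, D) contributes 8 new; branch {A=T, C=F, E=F} (B, D) contributes 0 new; branch {A=T, E=F} (B, C, D) contributes 0 new; branch {A=T, B=T, E=F} (C, D) contributes 0 new; branch {C=F, E=F} (A, B, D) contributes 0 new; branch {B=T, C=F, E=F} (A, D) contributes 0 new; branch {A=F, B=F, C=T, E=T} (D) contributes 2 new. Total: 14.

14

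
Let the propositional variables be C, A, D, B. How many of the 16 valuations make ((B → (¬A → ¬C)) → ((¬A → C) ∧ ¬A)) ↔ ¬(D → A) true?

12

Initial set: {(((B → (¬A → ¬C)) → ((¬A → C) ∧ ¬A)) ↔ ¬(D → A))}.
(((B → (¬A → ¬C)) → ((¬A → C) ∧ ¬A)) ↔ ¬(D → A)): β-rule — branch into ((B → (¬A → ¬C)) → ((¬A → C) ∧ ¬A)), ¬(D → A)  //  ¬((B → (¬A → ¬C)) → ((¬A → C) ∧ ¬A)), ¬¬(D → A).
  branch 1 (add ((B → (¬A → ¬C)) → ((¬A → C) ∧ ¬A)), ¬(D → A)):
    ¬(D → A): α-rule — add D, ¬A.
    ((B → (¬A → ¬C)) → ((¬A → C) ∧ ¬A)): β-rule — branch into ¬(B → (¬A → ¬C))  //  ((¬A → C) ∧ ¬A).
      branch 1.1 (add ¬(B → (¬A → ¬C))):
        ¬(B → (¬A → ¬C)): α-rule — add B, ¬(¬A → ¬C).
        ¬(¬A → ¬C): α-rule — add ¬A, ¬¬C.
        ○ open, literals {A=0, B=1, C=1, D=1}.
      branch 1.2 (add ((¬A → C) ∧ ¬A)):
        ((¬A → C) ∧ ¬A): α-rule — add (¬A → C), ¬A.
        (¬A → C): β-rule — branch into ¬¬A  //  C.
          branch 1.2.1 (add ¬¬A):
            × closes — contains both A and ¬A.
          branch 1.2.2 (add C):
            ○ open, literals {A=0, C=1, D=1}.
  branch 2 (add ¬((B → (¬A → ¬C)) → ((¬A → C) ∧ ¬A)), ¬¬(D → A)):
    ¬((B → (¬A → ¬C)) → ((¬A → C) ∧ ¬A)): α-rule — add (B → (¬A → ¬C)), ¬((¬A → C) ∧ ¬A).
    ¬¬(D → A): β-rule — branch into ¬D  //  A.
      branch 2.1 (add ¬D):
        (B → (¬A → ¬C)): β-rule — branch into ¬B  //  (¬A → ¬C).
          branch 2.1.1 (add ¬B):
            ¬((¬A → C) ∧ ¬A): β-rule — branch into ¬(¬A → C)  //  ¬¬A.
              branch 2.1.1.1 (add ¬(¬A → C)):
                ¬(¬A → C): α-rule — add ¬A, ¬C.
                ○ open, literals {A=0, B=0, C=0, D=0}.
              branch 2.1.1.2 (add ¬¬A):
                ○ open, literals {A=1, B=0, D=0}.
          branch 2.1.2 (add (¬A → ¬C)):
            ¬((¬A → C) ∧ ¬A): β-rule — branch into ¬(¬A → C)  //  ¬¬A.
              branch 2.1.2.1 (add ¬(¬A → C)):
                ¬(¬A → C): α-rule — add ¬A, ¬C.
                (¬A → ¬C): β-rule — branch into ¬¬A  //  ¬C.
                  branch 2.1.2.1.1 (add ¬¬A):
                    × closes — contains both A and ¬A.
                  branch 2.1.2.1.2 (add ¬C):
                    ○ open, literals {A=0, C=0, D=0}.
              branch 2.1.2.2 (add ¬¬A):
                (¬A → ¬C): β-rule — branch into ¬¬A  //  ¬C.
                  branch 2.1.2.2.1 (add ¬¬A):
                    ○ open, literals {A=1, D=0}.
                  branch 2.1.2.2.2 (add ¬C):
                    ○ open, literals {A=1, C=0, D=0}.
      branch 2.2 (add A):
        (B → (¬A → ¬C)): β-rule — branch into ¬B  //  (¬A → ¬C).
          branch 2.2.1 (add ¬B):
            ¬((¬A → C) ∧ ¬A): β-rule — branch into ¬(¬A → C)  //  ¬¬A.
              branch 2.2.1.1 (add ¬(¬A → C)):
                ¬(¬A → C): α-rule — add ¬A, ¬C.
                × closes — contains both A and ¬A.
              branch 2.2.1.2 (add ¬¬A):
                ○ open, literals {A=1, B=0}.
          branch 2.2.2 (add (¬A → ¬C)):
            ¬((¬A → C) ∧ ¬A): β-rule — branch into ¬(¬A → C)  //  ¬¬A.
              branch 2.2.2.1 (add ¬(¬A → C)):
                ¬(¬A → C): α-rule — add ¬A, ¬C.
                × closes — contains both A and ¬A.
              branch 2.2.2.2 (add ¬¬A):
                (¬A → ¬C): β-rule — branch into ¬¬A  //  ¬C.
                  branch 2.2.2.2.1 (add ¬¬A):
                    ○ open, literals {A=1}.
                  branch 2.2.2.2.2 (add ¬C):
                    ○ open, literals {A=1, C=0}.
4 branches closed, 10 open.
Each open branch fixes some atoms; the unmentioned ones are free. Counting distinct full assignments: branch {A=0, B=1, C=1, D=1} (none free) contributes 1 new; branch {A=0, C=1, D=1} (B) contributes 1 new; branch {A=0, B=0, C=0, D=0} (none free) contributes 1 new; branch {A=1, B=0, D=0} (C) contributes 2 new; branch {A=0, C=0, D=0} (B) contributes 1 new; branch {A=1, D=0} (C, B) contributes 2 new; branch {A=1, C=0, D=0} (B) contributes 0 new; branch {A=1, B=0} (C, D) contributes 2 new; branch {A=1} (C, D, B) contributes 2 new; branch {A=1, C=0} (D, B) contributes 0 new. Total: 12.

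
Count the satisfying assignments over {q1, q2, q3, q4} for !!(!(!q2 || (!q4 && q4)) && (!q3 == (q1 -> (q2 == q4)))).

Initial set: {!!(!(!q2 || (!q4 && q4)) && (!q3 == (q1 -> (q2 == q4))))}.
!!(!(!q2 || (!q4 && q4)) && (!q3 == (q1 -> (q2 == q4)))): drop double negation, giving (!(!q2 || (!q4 && q4)) && (!q3 == (q1 -> (q2 == q4)))).
(!(!q2 || (!q4 && q4)) && (!q3 == (q1 -> (q2 == q4)))): α-rule — add !(!q2 || (!q4 && q4)), (!q3 == (q1 -> (q2 == q4))).
!(!q2 || (!q4 && q4)): α-rule — add !!q2, !(!q4 && q4).
(!q3 == (q1 -> (q2 == q4))): β-rule — branch into !q3, (q1 -> (q2 == q4))  //  !!q3, !(q1 -> (q2 == q4)).
  branch 1 (add !q3, (q1 -> (q2 == q4))):
    !(!q4 && q4): β-rule — branch into !!q4  //  !q4.
      branch 1.1 (add !!q4):
        (q1 -> (q2 == q4)): β-rule — branch into !q1  //  (q2 == q4).
          branch 1.1.1 (add !q1):
            ○ open, literals {q1=F, q2=T, q3=F, q4=T}.
          branch 1.1.2 (add (q2 == q4)):
            (q2 == q4): β-rule — branch into q2, q4  //  !q2, !q4.
              branch 1.1.2.1 (add q2, q4):
                ○ open, literals {q2=T, q3=F, q4=T}.
              branch 1.1.2.2 (add !q2, !q4):
                × closes — contains both q2 and !q2.
      branch 1.2 (add !q4):
        (q1 -> (q2 == q4)): β-rule — branch into !q1  //  (q2 == q4).
          branch 1.2.1 (add !q1):
            ○ open, literals {q1=F, q2=T, q3=F, q4=F}.
          branch 1.2.2 (add (q2 == q4)):
            (q2 == q4): β-rule — branch into q2, q4  //  !q2, !q4.
              branch 1.2.2.1 (add q2, q4):
                × closes — contains both q4 and !q4.
              branch 1.2.2.2 (add !q2, !q4):
                × closes — contains both q2 and !q2.
  branch 2 (add !!q3, !(q1 -> (q2 == q4))):
    !(q1 -> (q2 == q4)): α-rule — add q1, !(q2 == q4).
    !(!q4 && q4): β-rule — branch into !!q4  //  !q4.
      branch 2.1 (add !!q4):
        !(q2 == q4): β-rule — branch into q2, !q4  //  !q2, q4.
          branch 2.1.1 (add q2, !q4):
            × closes — contains both q4 and !q4.
          branch 2.1.2 (add !q2, q4):
            × closes — contains both q2 and !q2.
      branch 2.2 (add !q4):
        !(q2 == q4): β-rule — branch into q2, !q4  //  !q2, q4.
          branch 2.2.1 (add q2, !q4):
            ○ open, literals {q1=T, q2=T, q3=T, q4=F}.
          branch 2.2.2 (add !q2, q4):
            × closes — contains both q2 and !q2.
6 branches closed, 4 open.
Each open branch fixes some atoms; the unmentioned ones are free. Counting distinct full assignments: branch {q1=F, q2=T, q3=F, q4=T} (none free) contributes 1 new; branch {q2=T, q3=F, q4=T} (q1) contributes 1 new; branch {q1=F, q2=T, q3=F, q4=F} (none free) contributes 1 new; branch {q1=T, q2=T, q3=T, q4=F} (none free) contributes 1 new. Total: 4.

4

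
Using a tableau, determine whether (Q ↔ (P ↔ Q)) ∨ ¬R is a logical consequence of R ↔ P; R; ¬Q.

Yes

Initial set: {(R ↔ P); R; ¬Q; ¬((Q ↔ (P ↔ Q)) ∨ ¬R)}.
¬((Q ↔ (P ↔ Q)) ∨ ¬R): α-rule — add ¬(Q ↔ (P ↔ Q)), ¬¬R.
(R ↔ P): β-rule — branch into R, P  //  ¬R, ¬P.
  branch 1 (add R, P):
    ¬(Q ↔ (P ↔ Q)): β-rule — branch into Q, ¬(P ↔ Q)  //  ¬Q, (P ↔ Q).
      branch 1.1 (add Q, ¬(P ↔ Q)):
        × closes — contains both Q and ¬Q.
      branch 1.2 (add ¬Q, (P ↔ Q)):
        (P ↔ Q): β-rule — branch into P, Q  //  ¬P, ¬Q.
          branch 1.2.1 (add P, Q):
            × closes — contains both Q and ¬Q.
          branch 1.2.2 (add ¬P, ¬Q):
            × closes — contains both P and ¬P.
  branch 2 (add ¬R, ¬P):
    × closes — contains both R and ¬R.
All 4 branches close.
Every branch closed, so the premises entail the conclusion.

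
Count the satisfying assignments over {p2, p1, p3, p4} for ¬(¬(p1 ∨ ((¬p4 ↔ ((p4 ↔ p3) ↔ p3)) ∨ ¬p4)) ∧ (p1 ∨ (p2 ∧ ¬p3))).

15

Initial set: {T ¬(¬(p1 ∨ ((¬p4 ↔ ((p4 ↔ p3) ↔ p3)) ∨ ¬p4)) ∧ (p1 ∨ (p2 ∧ ¬p3)))}.
T ¬(¬(p1 ∨ ((¬p4 ↔ ((p4 ↔ p3) ↔ p3)) ∨ ¬p4)) ∧ (p1 ∨ (p2 ∧ ¬p3))): β-rule — branch into F ¬(p1 ∨ ((¬p4 ↔ ((p4 ↔ p3) ↔ p3)) ∨ ¬p4))  //  F (p1 ∨ (p2 ∧ ¬p3)).
  branch 1 (add F ¬(p1 ∨ ((¬p4 ↔ ((p4 ↔ p3) ↔ p3)) ∨ ¬p4))):
    F ¬(p1 ∨ ((¬p4 ↔ ((p4 ↔ p3) ↔ p3)) ∨ ¬p4)): β-rule — branch into T p1  //  T ((¬p4 ↔ ((p4 ↔ p3) ↔ p3)) ∨ ¬p4).
      branch 1.1 (add T p1):
        ○ open, literals {p1=true}.
      branch 1.2 (add T ((¬p4 ↔ ((p4 ↔ p3) ↔ p3)) ∨ ¬p4)):
        T ((¬p4 ↔ ((p4 ↔ p3) ↔ p3)) ∨ ¬p4): β-rule — branch into T (¬p4 ↔ ((p4 ↔ p3) ↔ p3))  //  T ¬p4.
          branch 1.2.1 (add T (¬p4 ↔ ((p4 ↔ p3) ↔ p3))):
            T (¬p4 ↔ ((p4 ↔ p3) ↔ p3)): β-rule — branch into T ¬p4, T ((p4 ↔ p3) ↔ p3)  //  F ¬p4, F ((p4 ↔ p3) ↔ p3).
              branch 1.2.1.1 (add T ¬p4, T ((p4 ↔ p3) ↔ p3)):
                T ((p4 ↔ p3) ↔ p3): β-rule — branch into T (p4 ↔ p3), T p3  //  F (p4 ↔ p3), F p3.
                  branch 1.2.1.1.1 (add T (p4 ↔ p3), T p3):
                    T (p4 ↔ p3): β-rule — branch into T p4, T p3  //  F p4, F p3.
                      branch 1.2.1.1.1.1 (add T p4, T p3):
                        × closes — contains both p4 and ¬p4.
                      branch 1.2.1.1.1.2 (add F p4, F p3):
                        × closes — contains both p3 and ¬p3.
                  branch 1.2.1.1.2 (add F (p4 ↔ p3), F p3):
                    F (p4 ↔ p3): β-rule — branch into T p4, F p3  //  F p4, T p3.
                      branch 1.2.1.1.2.1 (add T p4, F p3):
                        × closes — contains both p4 and ¬p4.
                      branch 1.2.1.1.2.2 (add F p4, T p3):
                        × closes — contains both p3 and ¬p3.
              branch 1.2.1.2 (add F ¬p4, F ((p4 ↔ p3) ↔ p3)):
                F ((p4 ↔ p3) ↔ p3): β-rule — branch into T (p4 ↔ p3), F p3  //  F (p4 ↔ p3), T p3.
                  branch 1.2.1.2.1 (add T (p4 ↔ p3), F p3):
                    T (p4 ↔ p3): β-rule — branch into T p4, T p3  //  F p4, F p3.
                      branch 1.2.1.2.1.1 (add T p4, T p3):
                        × closes — contains both p3 and ¬p3.
                      branch 1.2.1.2.1.2 (add F p4, F p3):
                        × closes — contains both p4 and ¬p4.
                  branch 1.2.1.2.2 (add F (p4 ↔ p3), T p3):
                    F (p4 ↔ p3): β-rule — branch into T p4, F p3  //  F p4, T p3.
                      branch 1.2.1.2.2.1 (add T p4, F p3):
                        × closes — contains both p3 and ¬p3.
                      branch 1.2.1.2.2.2 (add F p4, T p3):
                        × closes — contains both p4 and ¬p4.
          branch 1.2.2 (add T ¬p4):
            ○ open, literals {p4=false}.
  branch 2 (add F (p1 ∨ (p2 ∧ ¬p3))):
    F (p1 ∨ (p2 ∧ ¬p3)): α-rule — add F p1, F (p2 ∧ ¬p3).
    F (p2 ∧ ¬p3): β-rule — branch into F p2  //  F ¬p3.
      branch 2.1 (add F p2):
        ○ open, literals {p1=false, p2=false}.
      branch 2.2 (add F ¬p3):
        ○ open, literals {p1=false, p3=true}.
8 branches closed, 4 open.
Each open branch fixes some atoms; the unmentioned ones are free. Counting distinct full assignments: branch {p1=true} (p2, p3, p4) contributes 8 new; branch {p4=false} (p2, p1, p3) contributes 4 new; branch {p1=false, p2=false} (p3, p4) contributes 2 new; branch {p1=false, p3=true} (p2, p4) contributes 1 new. Total: 15.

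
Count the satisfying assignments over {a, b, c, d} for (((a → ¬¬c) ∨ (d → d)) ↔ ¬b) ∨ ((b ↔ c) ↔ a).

12

Initial set: {((((a → ¬¬c) ∨ (d → d)) ↔ ¬b) ∨ ((b ↔ c) ↔ a))}.
((((a → ¬¬c) ∨ (d → d)) ↔ ¬b) ∨ ((b ↔ c) ↔ a)): β-rule — branch into (((a → ¬¬c) ∨ (d → d)) ↔ ¬b)  //  ((b ↔ c) ↔ a).
  branch 1 (add (((a → ¬¬c) ∨ (d → d)) ↔ ¬b)):
    (((a → ¬¬c) ∨ (d → d)) ↔ ¬b): β-rule — branch into ((a → ¬¬c) ∨ (d → d)), ¬b  //  ¬((a → ¬¬c) ∨ (d → d)), ¬¬b.
      branch 1.1 (add ((a → ¬¬c) ∨ (d → d)), ¬b):
        ((a → ¬¬c) ∨ (d → d)): β-rule — branch into (a → ¬¬c)  //  (d → d).
          branch 1.1.1 (add (a → ¬¬c)):
            (a → ¬¬c): β-rule — branch into ¬a  //  ¬¬c.
              branch 1.1.1.1 (add ¬a):
                ○ open, literals {a=F, b=F}.
              branch 1.1.1.2 (add ¬¬c):
                ¬¬c: drop double negation, giving c.
                ○ open, literals {b=F, c=T}.
          branch 1.1.2 (add (d → d)):
            (d → d): β-rule — branch into ¬d  //  d.
              branch 1.1.2.1 (add ¬d):
                ○ open, literals {b=F, d=F}.
              branch 1.1.2.2 (add d):
                ○ open, literals {b=F, d=T}.
      branch 1.2 (add ¬((a → ¬¬c) ∨ (d → d)), ¬¬b):
        ¬((a → ¬¬c) ∨ (d → d)): α-rule — add ¬(a → ¬¬c), ¬(d → d).
        ¬(a → ¬¬c): α-rule — add a, ¬¬¬c.
        ¬(d → d): α-rule — add d, ¬d.
        × closes — contains both d and ¬d.
  branch 2 (add ((b ↔ c) ↔ a)):
    ((b ↔ c) ↔ a): β-rule — branch into (b ↔ c), a  //  ¬(b ↔ c), ¬a.
      branch 2.1 (add (b ↔ c), a):
        (b ↔ c): β-rule — branch into b, c  //  ¬b, ¬c.
          branch 2.1.1 (add b, c):
            ○ open, literals {a=T, b=T, c=T}.
          branch 2.1.2 (add ¬b, ¬c):
            ○ open, literals {a=T, b=F, c=F}.
      branch 2.2 (add ¬(b ↔ c), ¬a):
        ¬(b ↔ c): β-rule — branch into b, ¬c  //  ¬b, c.
          branch 2.2.1 (add b, ¬c):
            ○ open, literals {a=F, b=T, c=F}.
          branch 2.2.2 (add ¬b, c):
            ○ open, literals {a=F, b=F, c=T}.
1 branch closed, 8 open.
Each open branch fixes some atoms; the unmentioned ones are free. Counting distinct full assignments: branch {a=F, b=F} (c, d) contributes 4 new; branch {b=F, c=T} (a, d) contributes 2 new; branch {b=F, d=F} (a, c) contributes 1 new; branch {b=F, d=T} (a, c) contributes 1 new; branch {a=T, b=T, c=T} (d) contributes 2 new; branch {a=T, b=F, c=F} (d) contributes 0 new; branch {a=F, b=T, c=F} (d) contributes 2 new; branch {a=F, b=F, c=T} (d) contributes 0 new. Total: 12.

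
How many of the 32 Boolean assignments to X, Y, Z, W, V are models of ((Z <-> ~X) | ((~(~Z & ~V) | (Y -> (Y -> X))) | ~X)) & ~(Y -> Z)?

8

Initial set: {(((Z <-> ~X) | ((~(~Z & ~V) | (Y -> (Y -> X))) | ~X)) & ~(Y -> Z))}.
(((Z <-> ~X) | ((~(~Z & ~V) | (Y -> (Y -> X))) | ~X)) & ~(Y -> Z)): α-rule — add ((Z <-> ~X) | ((~(~Z & ~V) | (Y -> (Y -> X))) | ~X)), ~(Y -> Z).
~(Y -> Z): α-rule — add Y, ~Z.
((Z <-> ~X) | ((~(~Z & ~V) | (Y -> (Y -> X))) | ~X)): β-rule — branch into (Z <-> ~X)  //  ((~(~Z & ~V) | (Y -> (Y -> X))) | ~X).
  branch 1 (add (Z <-> ~X)):
    (Z <-> ~X): β-rule — branch into Z, ~X  //  ~Z, ~~X.
      branch 1.1 (add Z, ~X):
        × closes — contains both Z and ~Z.
      branch 1.2 (add ~Z, ~~X):
        ○ open, literals {X=1, Y=1, Z=0}.
  branch 2 (add ((~(~Z & ~V) | (Y -> (Y -> X))) | ~X)):
    ((~(~Z & ~V) | (Y -> (Y -> X))) | ~X): β-rule — branch into (~(~Z & ~V) | (Y -> (Y -> X)))  //  ~X.
      branch 2.1 (add (~(~Z & ~V) | (Y -> (Y -> X)))):
        (~(~Z & ~V) | (Y -> (Y -> X))): β-rule — branch into ~(~Z & ~V)  //  (Y -> (Y -> X)).
          branch 2.1.1 (add ~(~Z & ~V)):
            ~(~Z & ~V): β-rule — branch into ~~Z  //  ~~V.
              branch 2.1.1.1 (add ~~Z):
                × closes — contains both Z and ~Z.
              branch 2.1.1.2 (add ~~V):
                ○ open, literals {V=1, Y=1, Z=0}.
          branch 2.1.2 (add (Y -> (Y -> X))):
            (Y -> (Y -> X)): β-rule — branch into ~Y  //  (Y -> X).
              branch 2.1.2.1 (add ~Y):
                × closes — contains both Y and ~Y.
              branch 2.1.2.2 (add (Y -> X)):
                (Y -> X): β-rule — branch into ~Y  //  X.
                  branch 2.1.2.2.1 (add ~Y):
                    × closes — contains both Y and ~Y.
                  branch 2.1.2.2.2 (add X):
                    ○ open, literals {X=1, Y=1, Z=0}.
      branch 2.2 (add ~X):
        ○ open, literals {X=0, Y=1, Z=0}.
4 branches closed, 4 open.
Each open branch fixes some atoms; the unmentioned ones are free. Counting distinct full assignments: branch {X=1, Y=1, Z=0} (W, V) contributes 4 new; branch {V=1, Y=1, Z=0} (X, W) contributes 2 new; branch {X=1, Y=1, Z=0} (W, V) contributes 0 new; branch {X=0, Y=1, Z=0} (W, V) contributes 2 new. Total: 8.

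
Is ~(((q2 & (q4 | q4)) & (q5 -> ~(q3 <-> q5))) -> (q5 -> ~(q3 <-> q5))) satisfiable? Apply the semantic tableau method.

Unsatisfiable

Initial set: {T ~(((q2 & (q4 | q4)) & (q5 -> ~(q3 <-> q5))) -> (q5 -> ~(q3 <-> q5)))}.
T ~(((q2 & (q4 | q4)) & (q5 -> ~(q3 <-> q5))) -> (q5 -> ~(q3 <-> q5))): α-rule — add T ((q2 & (q4 | q4)) & (q5 -> ~(q3 <-> q5))), F (q5 -> ~(q3 <-> q5)).
T ((q2 & (q4 | q4)) & (q5 -> ~(q3 <-> q5))): α-rule — add T (q2 & (q4 | q4)), T (q5 -> ~(q3 <-> q5)).
F (q5 -> ~(q3 <-> q5)): α-rule — add T q5, F ~(q3 <-> q5).
T (q2 & (q4 | q4)): α-rule — add T q2, T (q4 | q4).
T (q5 -> ~(q3 <-> q5)): β-rule — branch into F q5  //  T ~(q3 <-> q5).
  branch 1 (add F q5):
    × closes — contains both q5 and ~q5.
  branch 2 (add T ~(q3 <-> q5)):
    F ~(q3 <-> q5): β-rule — branch into T q3, T q5  //  F q3, F q5.
      branch 2.1 (add T q3, T q5):
        T (q4 | q4): β-rule — branch into T q4  //  T q4.
          branch 2.1.1 (add T q4):
            T ~(q3 <-> q5): β-rule — branch into T q3, F q5  //  F q3, T q5.
              branch 2.1.1.1 (add T q3, F q5):
                × closes — contains both q5 and ~q5.
              branch 2.1.1.2 (add F q3, T q5):
                × closes — contains both q3 and ~q3.
          branch 2.1.2 (add T q4):
            T ~(q3 <-> q5): β-rule — branch into T q3, F q5  //  F q3, T q5.
              branch 2.1.2.1 (add T q3, F q5):
                × closes — contains both q5 and ~q5.
              branch 2.1.2.2 (add F q3, T q5):
                × closes — contains both q3 and ~q3.
      branch 2.2 (add F q3, F q5):
        × closes — contains both q5 and ~q5.
All 6 branches close.
Every branch closed; the formula is unsatisfiable.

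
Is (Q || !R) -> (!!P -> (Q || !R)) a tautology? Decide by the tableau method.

Assume the negation and expand:
Initial set: {!((Q || !R) -> (!!P -> (Q || !R)))}.
!((Q || !R) -> (!!P -> (Q || !R))): α-rule — add (Q || !R), !(!!P -> (Q || !R)).
!(!!P -> (Q || !R)): α-rule — add !!P, !(Q || !R).
!!P: drop double negation, giving P.
!(Q || !R): α-rule — add !Q, !!R.
(Q || !R): β-rule — branch into Q  //  !R.
  branch 1 (add Q):
    × closes — contains both Q and !Q.
  branch 2 (add !R):
    × closes — contains both R and !R.
All 2 branches close.
Every branch closed, so the negation is unsatisfiable and the formula is valid.

Valid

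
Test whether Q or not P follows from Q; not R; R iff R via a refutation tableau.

Yes

Initial set: {Q; not R; (R iff R); not (Q or not P)}.
not (Q or not P): α-rule — add not Q, not not P.
× closes — contains both Q and not Q.
All 1 branch closes.
Every branch closed, so the premises entail the conclusion.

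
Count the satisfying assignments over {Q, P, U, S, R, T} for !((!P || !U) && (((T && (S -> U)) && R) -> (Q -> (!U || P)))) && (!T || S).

13

Initial set: {(!((!P || !U) && (((T && (S -> U)) && R) -> (Q -> (!U || P)))) && (!T || S))}.
(!((!P || !U) && (((T && (S -> U)) && R) -> (Q -> (!U || P)))) && (!T || S)): α-rule — add !((!P || !U) && (((T && (S -> U)) && R) -> (Q -> (!U || P)))), (!T || S).
!((!P || !U) && (((T && (S -> U)) && R) -> (Q -> (!U || P)))): β-rule — branch into !(!P || !U)  //  !(((T && (S -> U)) && R) -> (Q -> (!U || P))).
  branch 1 (add !(!P || !U)):
    !(!P || !U): α-rule — add !!P, !!U.
    (!T || S): β-rule — branch into !T  //  S.
      branch 1.1 (add !T):
        ○ open, literals {P=true, T=false, U=true}.
      branch 1.2 (add S):
        ○ open, literals {P=true, S=true, U=true}.
  branch 2 (add !(((T && (S -> U)) && R) -> (Q -> (!U || P)))):
    !(((T && (S -> U)) && R) -> (Q -> (!U || P))): α-rule — add ((T && (S -> U)) && R), !(Q -> (!U || P)).
    ((T && (S -> U)) && R): α-rule — add (T && (S -> U)), R.
    !(Q -> (!U || P)): α-rule — add Q, !(!U || P).
    (T && (S -> U)): α-rule — add T, (S -> U).
    !(!U || P): α-rule — add !!U, !P.
    (!T || S): β-rule — branch into !T  //  S.
      branch 2.1 (add !T):
        × closes — contains both T and !T.
      branch 2.2 (add S):
        (S -> U): β-rule — branch into !S  //  U.
          branch 2.2.1 (add !S):
            × closes — contains both S and !S.
          branch 2.2.2 (add U):
            ○ open, literals {P=false, Q=true, R=true, S=true, T=true, U=true}.
2 branches closed, 3 open.
Each open branch fixes some atoms; the unmentioned ones are free. Counting distinct full assignments: branch {P=true, T=false, U=true} (Q, S, R) contributes 8 new; branch {P=true, S=true, U=true} (Q, R, T) contributes 4 new; branch {P=false, Q=true, R=true, S=true, T=true, U=true} (none free) contributes 1 new. Total: 13.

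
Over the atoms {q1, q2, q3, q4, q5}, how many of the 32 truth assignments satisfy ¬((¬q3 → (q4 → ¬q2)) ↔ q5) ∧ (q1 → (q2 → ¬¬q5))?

13

Initial set: {(¬((¬q3 → (q4 → ¬q2)) ↔ q5) ∧ (q1 → (q2 → ¬¬q5)))}.
(¬((¬q3 → (q4 → ¬q2)) ↔ q5) ∧ (q1 → (q2 → ¬¬q5))): α-rule — add ¬((¬q3 → (q4 → ¬q2)) ↔ q5), (q1 → (q2 → ¬¬q5)).
¬((¬q3 → (q4 → ¬q2)) ↔ q5): β-rule — branch into (¬q3 → (q4 → ¬q2)), ¬q5  //  ¬(¬q3 → (q4 → ¬q2)), q5.
  branch 1 (add (¬q3 → (q4 → ¬q2)), ¬q5):
    (q1 → (q2 → ¬¬q5)): β-rule — branch into ¬q1  //  (q2 → ¬¬q5).
      branch 1.1 (add ¬q1):
        (¬q3 → (q4 → ¬q2)): β-rule — branch into ¬¬q3  //  (q4 → ¬q2).
          branch 1.1.1 (add ¬¬q3):
            ○ open, literals {q1=F, q3=T, q5=F}.
          branch 1.1.2 (add (q4 → ¬q2)):
            (q4 → ¬q2): β-rule — branch into ¬q4  //  ¬q2.
              branch 1.1.2.1 (add ¬q4):
                ○ open, literals {q1=F, q4=F, q5=F}.
              branch 1.1.2.2 (add ¬q2):
                ○ open, literals {q1=F, q2=F, q5=F}.
      branch 1.2 (add (q2 → ¬¬q5)):
        (¬q3 → (q4 → ¬q2)): β-rule — branch into ¬¬q3  //  (q4 → ¬q2).
          branch 1.2.1 (add ¬¬q3):
            (q2 → ¬¬q5): β-rule — branch into ¬q2  //  ¬¬q5.
              branch 1.2.1.1 (add ¬q2):
                ○ open, literals {q2=F, q3=T, q5=F}.
              branch 1.2.1.2 (add ¬¬q5):
                ¬¬q5: drop double negation, giving q5.
                × closes — contains both q5 and ¬q5.
          branch 1.2.2 (add (q4 → ¬q2)):
            (q2 → ¬¬q5): β-rule — branch into ¬q2  //  ¬¬q5.
              branch 1.2.2.1 (add ¬q2):
                (q4 → ¬q2): β-rule — branch into ¬q4  //  ¬q2.
                  branch 1.2.2.1.1 (add ¬q4):
                    ○ open, literals {q2=F, q4=F, q5=F}.
                  branch 1.2.2.1.2 (add ¬q2):
                    ○ open, literals {q2=F, q5=F}.
              branch 1.2.2.2 (add ¬¬q5):
                ¬¬q5: drop double negation, giving q5.
                × closes — contains both q5 and ¬q5.
  branch 2 (add ¬(¬q3 → (q4 → ¬q2)), q5):
    ¬(¬q3 → (q4 → ¬q2)): α-rule — add ¬q3, ¬(q4 → ¬q2).
    ¬(q4 → ¬q2): α-rule — add q4, ¬¬q2.
    (q1 → (q2 → ¬¬q5)): β-rule — branch into ¬q1  //  (q2 → ¬¬q5).
      branch 2.1 (add ¬q1):
        ○ open, literals {q1=F, q2=T, q3=F, q4=T, q5=T}.
      branch 2.2 (add (q2 → ¬¬q5)):
        (q2 → ¬¬q5): β-rule — branch into ¬q2  //  ¬¬q5.
          branch 2.2.1 (add ¬q2):
            × closes — contains both q2 and ¬q2.
          branch 2.2.2 (add ¬¬q5):
            ¬¬q5: drop double negation, giving q5.
            ○ open, literals {q2=T, q3=F, q4=T, q5=T}.
3 branches closed, 8 open.
Each open branch fixes some atoms; the unmentioned ones are free. Counting distinct full assignments: branch {q1=F, q3=T, q5=F} (q2, q4) contributes 4 new; branch {q1=F, q4=F, q5=F} (q2, q3) contributes 2 new; branch {q1=F, q2=F, q5=F} (q3, q4) contributes 1 new; branch {q2=F, q3=T, q5=F} (q1, q4) contributes 2 new; branch {q2=F, q4=F, q5=F} (q1, q3) contributes 1 new; branch {q2=F, q5=F} (q1, q3, q4) contributes 1 new; branch {q1=F, q2=T, q3=F, q4=T, q5=T} (none free) contributes 1 new; branch {q2=T, q3=F, q4=T, q5=T} (q1) contributes 1 new. Total: 13.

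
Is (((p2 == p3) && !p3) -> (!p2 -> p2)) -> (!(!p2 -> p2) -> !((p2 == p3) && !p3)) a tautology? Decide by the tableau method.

Valid

Assume the negation and expand:
Initial set: {!((((p2 == p3) && !p3) -> (!p2 -> p2)) -> (!(!p2 -> p2) -> !((p2 == p3) && !p3)))}.
!((((p2 == p3) && !p3) -> (!p2 -> p2)) -> (!(!p2 -> p2) -> !((p2 == p3) && !p3))): α-rule — add (((p2 == p3) && !p3) -> (!p2 -> p2)), !(!(!p2 -> p2) -> !((p2 == p3) && !p3)).
!(!(!p2 -> p2) -> !((p2 == p3) && !p3)): α-rule — add !(!p2 -> p2), !!((p2 == p3) && !p3).
!(!p2 -> p2): α-rule — add !p2, !p2.
!!((p2 == p3) && !p3): α-rule — add (p2 == p3), !p3.
(((p2 == p3) && !p3) -> (!p2 -> p2)): β-rule — branch into !((p2 == p3) && !p3)  //  (!p2 -> p2).
  branch 1 (add !((p2 == p3) && !p3)):
    (p2 == p3): β-rule — branch into p2, p3  //  !p2, !p3.
      branch 1.1 (add p2, p3):
        × closes — contains both p2 and !p2.
      branch 1.2 (add !p2, !p3):
        !((p2 == p3) && !p3): β-rule — branch into !(p2 == p3)  //  !!p3.
          branch 1.2.1 (add !(p2 == p3)):
            !(p2 == p3): β-rule — branch into p2, !p3  //  !p2, p3.
              branch 1.2.1.1 (add p2, !p3):
                × closes — contains both p2 and !p2.
              branch 1.2.1.2 (add !p2, p3):
                × closes — contains both p3 and !p3.
          branch 1.2.2 (add !!p3):
            × closes — contains both p3 and !p3.
  branch 2 (add (!p2 -> p2)):
    (p2 == p3): β-rule — branch into p2, p3  //  !p2, !p3.
      branch 2.1 (add p2, p3):
        × closes — contains both p2 and !p2.
      branch 2.2 (add !p2, !p3):
        (!p2 -> p2): β-rule — branch into !!p2  //  p2.
          branch 2.2.1 (add !!p2):
            × closes — contains both p2 and !p2.
          branch 2.2.2 (add p2):
            × closes — contains both p2 and !p2.
All 7 branches close.
Every branch closed, so the negation is unsatisfiable and the formula is valid.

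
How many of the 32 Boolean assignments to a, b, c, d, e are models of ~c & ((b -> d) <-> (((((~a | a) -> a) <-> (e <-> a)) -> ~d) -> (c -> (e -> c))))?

12

Initial set: {(~c & ((b -> d) <-> (((((~a | a) -> a) <-> (e <-> a)) -> ~d) -> (c -> (e -> c)))))}.
(~c & ((b -> d) <-> (((((~a | a) -> a) <-> (e <-> a)) -> ~d) -> (c -> (e -> c))))): α-rule — add ~c, ((b -> d) <-> (((((~a | a) -> a) <-> (e <-> a)) -> ~d) -> (c -> (e -> c)))).
((b -> d) <-> (((((~a | a) -> a) <-> (e <-> a)) -> ~d) -> (c -> (e -> c)))): β-rule — branch into (b -> d), (((((~a | a) -> a) <-> (e <-> a)) -> ~d) -> (c -> (e -> c)))  //  ~(b -> d), ~(((((~a | a) -> a) <-> (e <-> a)) -> ~d) -> (c -> (e -> c))).
  branch 1 (add (b -> d), (((((~a | a) -> a) <-> (e <-> a)) -> ~d) -> (c -> (e -> c)))):
    (b -> d): β-rule — branch into ~b  //  d.
      branch 1.1 (add ~b):
        (((((~a | a) -> a) <-> (e <-> a)) -> ~d) -> (c -> (e -> c))): β-rule — branch into ~((((~a | a) -> a) <-> (e <-> a)) -> ~d)  //  (c -> (e -> c)).
          branch 1.1.1 (add ~((((~a | a) -> a) <-> (e <-> a)) -> ~d)):
            ~((((~a | a) -> a) <-> (e <-> a)) -> ~d): α-rule — add (((~a | a) -> a) <-> (e <-> a)), ~~d.
            (((~a | a) -> a) <-> (e <-> a)): β-rule — branch into ((~a | a) -> a), (e <-> a)  //  ~((~a | a) -> a), ~(e <-> a).
              branch 1.1.1.1 (add ((~a | a) -> a), (e <-> a)):
                ((~a | a) -> a): β-rule — branch into ~(~a | a)  //  a.
                  branch 1.1.1.1.1 (add ~(~a | a)):
                    ~(~a | a): α-rule — add ~~a, ~a.
                    × closes — contains both a and ~a.
                  branch 1.1.1.1.2 (add a):
                    (e <-> a): β-rule — branch into e, a  //  ~e, ~a.
                      branch 1.1.1.1.2.1 (add e, a):
                        ○ open, literals {a=1, b=0, c=0, d=1, e=1}.
                      branch 1.1.1.1.2.2 (add ~e, ~a):
                        × closes — contains both a and ~a.
              branch 1.1.1.2 (add ~((~a | a) -> a), ~(e <-> a)):
                ~((~a | a) -> a): α-rule — add (~a | a), ~a.
                ~(e <-> a): β-rule — branch into e, ~a  //  ~e, a.
                  branch 1.1.1.2.1 (add e, ~a):
                    (~a | a): β-rule — branch into ~a  //  a.
                      branch 1.1.1.2.1.1 (add ~a):
                        ○ open, literals {a=0, b=0, c=0, d=1, e=1}.
                      branch 1.1.1.2.1.2 (add a):
                        × closes — contains both a and ~a.
                  branch 1.1.1.2.2 (add ~e, a):
                    × closes — contains both a and ~a.
          branch 1.1.2 (add (c -> (e -> c))):
            (c -> (e -> c)): β-rule — branch into ~c  //  (e -> c).
              branch 1.1.2.1 (add ~c):
                ○ open, literals {b=0, c=0}.
              branch 1.1.2.2 (add (e -> c)):
                (e -> c): β-rule — branch into ~e  //  c.
                  branch 1.1.2.2.1 (add ~e):
                    ○ open, literals {b=0, c=0, e=0}.
                  branch 1.1.2.2.2 (add c):
                    × closes — contains both c and ~c.
      branch 1.2 (add d):
        (((((~a | a) -> a) <-> (e <-> a)) -> ~d) -> (c -> (e -> c))): β-rule — branch into ~((((~a | a) -> a) <-> (e <-> a)) -> ~d)  //  (c -> (e -> c)).
          branch 1.2.1 (add ~((((~a | a) -> a) <-> (e <-> a)) -> ~d)):
            ~((((~a | a) -> a) <-> (e <-> a)) -> ~d): α-rule — add (((~a | a) -> a) <-> (e <-> a)), ~~d.
            (((~a | a) -> a) <-> (e <-> a)): β-rule — branch into ((~a | a) -> a), (e <-> a)  //  ~((~a | a) -> a), ~(e <-> a).
              branch 1.2.1.1 (add ((~a | a) -> a), (e <-> a)):
                ((~a | a) -> a): β-rule — branch into ~(~a | a)  //  a.
                  branch 1.2.1.1.1 (add ~(~a | a)):
                    ~(~a | a): α-rule — add ~~a, ~a.
                    × closes — contains both a and ~a.
                  branch 1.2.1.1.2 (add a):
                    (e <-> a): β-rule — branch into e, a  //  ~e, ~a.
                      branch 1.2.1.1.2.1 (add e, a):
                        ○ open, literals {a=1, c=0, d=1, e=1}.
                      branch 1.2.1.1.2.2 (add ~e, ~a):
                        × closes — contains both a and ~a.
              branch 1.2.1.2 (add ~((~a | a) -> a), ~(e <-> a)):
                ~((~a | a) -> a): α-rule — add (~a | a), ~a.
                ~(e <-> a): β-rule — branch into e, ~a  //  ~e, a.
                  branch 1.2.1.2.1 (add e, ~a):
                    (~a | a): β-rule — branch into ~a  //  a.
                      branch 1.2.1.2.1.1 (add ~a):
                        ○ open, literals {a=0, c=0, d=1, e=1}.
                      branch 1.2.1.2.1.2 (add a):
                        × closes — contains both a and ~a.
                  branch 1.2.1.2.2 (add ~e, a):
                    × closes — contains both a and ~a.
          branch 1.2.2 (add (c -> (e -> c))):
            (c -> (e -> c)): β-rule — branch into ~c  //  (e -> c).
              branch 1.2.2.1 (add ~c):
                ○ open, literals {c=0, d=1}.
              branch 1.2.2.2 (add (e -> c)):
                (e -> c): β-rule — branch into ~e  //  c.
                  branch 1.2.2.2.1 (add ~e):
                    ○ open, literals {c=0, d=1, e=0}.
                  branch 1.2.2.2.2 (add c):
                    × closes — contains both c and ~c.
  branch 2 (add ~(b -> d), ~(((((~a | a) -> a) <-> (e <-> a)) -> ~d) -> (c -> (e -> c)))):
    ~(b -> d): α-rule — add b, ~d.
    ~(((((~a | a) -> a) <-> (e <-> a)) -> ~d) -> (c -> (e -> c))): α-rule — add ((((~a | a) -> a) <-> (e <-> a)) -> ~d), ~(c -> (e -> c)).
    ~(c -> (e -> c)): α-rule — add c, ~(e -> c).
    × closes — contains both c and ~c.
11 branches closed, 8 open.
Each open branch fixes some atoms; the unmentioned ones are free. Counting distinct full assignments: branch {a=1, b=0, c=0, d=1, e=1} (none free) contributes 1 new; branch {a=0, b=0, c=0, d=1, e=1} (none free) contributes 1 new; branch {b=0, c=0} (a, d, e) contributes 6 new; branch {b=0, c=0, e=0} (a, d) contributes 0 new; branch {a=1, c=0, d=1, e=1} (b) contributes 1 new; branch {a=0, c=0, d=1, e=1} (b) contributes 1 new; branch {c=0, d=1} (a, b, e) contributes 2 new; branch {c=0, d=1, e=0} (a, b) contributes 0 new. Total: 12.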